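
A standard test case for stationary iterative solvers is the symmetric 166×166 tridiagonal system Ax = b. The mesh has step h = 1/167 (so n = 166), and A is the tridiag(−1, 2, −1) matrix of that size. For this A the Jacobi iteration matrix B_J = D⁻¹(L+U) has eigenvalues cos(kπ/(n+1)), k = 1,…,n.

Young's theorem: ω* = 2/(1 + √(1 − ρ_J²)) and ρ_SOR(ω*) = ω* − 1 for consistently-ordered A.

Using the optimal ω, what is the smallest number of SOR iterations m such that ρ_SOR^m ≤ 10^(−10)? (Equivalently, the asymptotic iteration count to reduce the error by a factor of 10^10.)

m = 612

n=166: λ(B_J) = 1 − λ(A)/2 = cos(kπ/167); k=1 gives ρ_J = 0.9998231.
√(1−ρ_J²) simplifies to sin(π/167) = 0.0188108.
ω* = 2/(1+0.0188108) = 1.9630730
ρ(B_{ω*}) = ω*−1 = 0.9630730
For 10 digits: m = 10·ln10 / (−ln 0.9630730) = 23.0259/0.0376261 = 611.966; round up → m = 612.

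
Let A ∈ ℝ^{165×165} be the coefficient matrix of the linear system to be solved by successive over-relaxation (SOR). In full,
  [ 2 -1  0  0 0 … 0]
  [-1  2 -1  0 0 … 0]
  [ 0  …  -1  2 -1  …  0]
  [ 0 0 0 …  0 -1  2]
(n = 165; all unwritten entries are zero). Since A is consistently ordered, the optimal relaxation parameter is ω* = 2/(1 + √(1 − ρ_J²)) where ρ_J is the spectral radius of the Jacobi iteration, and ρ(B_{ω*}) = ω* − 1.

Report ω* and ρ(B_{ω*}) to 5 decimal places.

ω* = 1.96285, ρ_SOR = 0.96285

B_J for the 165×165 system has eigenvalues cos(kπ/166); ρ_J = cos(π/166) = 0.99982.
√(1 − cos²(π/166)) = sin(π/166) ≈ 0.018924.
ω* = 2/(1+0.018924) = 1.96285
ρ(B_{ω*}) = ω*−1 = 0.96285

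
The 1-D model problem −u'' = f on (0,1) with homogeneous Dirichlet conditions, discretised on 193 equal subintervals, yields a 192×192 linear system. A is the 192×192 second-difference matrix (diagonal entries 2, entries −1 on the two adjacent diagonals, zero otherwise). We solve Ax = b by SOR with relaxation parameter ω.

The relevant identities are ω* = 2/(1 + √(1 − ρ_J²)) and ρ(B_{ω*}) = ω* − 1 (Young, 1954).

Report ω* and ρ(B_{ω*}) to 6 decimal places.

ω* = 1.967967, ρ_SOR = 0.967967

B_J for the 192×192 system has eigenvalues cos(kπ/193); ρ_J = cos(π/193) = 0.999868.
√(1−ρ_J²) = |sin(π/193)| = 0.0162770
[ω*] 2 ÷ (1 + 0.0162770) = 2 ÷ 1.0162770 = 1.967967.
ρ_SOR = ω* − 1 ≈ 0.967967.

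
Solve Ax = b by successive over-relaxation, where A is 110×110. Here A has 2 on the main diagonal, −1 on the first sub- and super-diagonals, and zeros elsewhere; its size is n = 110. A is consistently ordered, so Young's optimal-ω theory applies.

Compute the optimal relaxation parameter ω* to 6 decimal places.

ω* = 1.944960

spectrum of D⁻¹(L+U) = {cos(kπ/111) : 1≤k≤110}; ρ_J = cos(π/111) = 0.999600.
√(1−ρ_J²) = |sin(π/111)| = 0.0282989
ω* = 2/(1 + 0.0282989) = 2/1.0282989 = 1.944960.
At ω = 1.944960 every |λ(B_ω)| = ω−1, so ρ_SOR = 0.944960.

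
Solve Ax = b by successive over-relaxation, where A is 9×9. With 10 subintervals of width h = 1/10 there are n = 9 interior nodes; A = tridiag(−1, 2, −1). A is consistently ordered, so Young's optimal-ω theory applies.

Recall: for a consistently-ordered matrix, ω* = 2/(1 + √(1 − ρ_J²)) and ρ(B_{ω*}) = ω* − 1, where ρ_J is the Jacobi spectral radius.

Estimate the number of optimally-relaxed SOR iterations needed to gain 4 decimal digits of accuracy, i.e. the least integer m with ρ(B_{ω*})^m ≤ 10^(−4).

m = 15

n=9: λ(B_J) = 1 − λ(A)/2 = cos(kπ/10); k=1 gives ρ_J = 0.9510565.
root = sin(π/10) = 0.3090170  (since 1−cos² = sin²).
ω* = 2/(1 + 0.3090170) = 2/1.3090170 = 1.5278640.
ρ_SOR = ω* − 1 ≈ 0.5278640.
Need (0.5278640)^m ≤ 10^(−4): m ≥ 4·ln10/|ln 0.5278640| = 9.21034/0.638917 = 14.416 ⇒ m = 15.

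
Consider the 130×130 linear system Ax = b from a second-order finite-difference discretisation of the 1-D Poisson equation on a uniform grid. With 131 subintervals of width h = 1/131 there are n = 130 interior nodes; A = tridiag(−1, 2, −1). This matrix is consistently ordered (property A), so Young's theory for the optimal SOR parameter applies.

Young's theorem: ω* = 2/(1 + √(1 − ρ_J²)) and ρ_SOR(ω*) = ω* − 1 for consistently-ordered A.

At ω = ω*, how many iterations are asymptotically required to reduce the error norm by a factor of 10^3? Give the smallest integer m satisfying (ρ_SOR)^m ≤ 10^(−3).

B_J for the 130×130 system has eigenvalues cos(kπ/131); ρ_J = cos(π/131) = 0.9997125.
√(1 − cos²(π/131)) = sin(π/131) ≈ 0.0239793.
Then 2/(1+√(1−ρ_J²)) = 2/(1+0.0239793); ω* = 2/1.0239793 = 1.9531645.
At ω = 1.9531645 every |λ(B_ω)| = ω−1, so ρ_SOR = 0.9531645.
Need (0.9531645)^m ≤ 10^(−3): m ≥ 3·ln10/|ln 0.9531645| = 6.90776/0.0479678 = 144.008 ⇒ m = 145.

m = 145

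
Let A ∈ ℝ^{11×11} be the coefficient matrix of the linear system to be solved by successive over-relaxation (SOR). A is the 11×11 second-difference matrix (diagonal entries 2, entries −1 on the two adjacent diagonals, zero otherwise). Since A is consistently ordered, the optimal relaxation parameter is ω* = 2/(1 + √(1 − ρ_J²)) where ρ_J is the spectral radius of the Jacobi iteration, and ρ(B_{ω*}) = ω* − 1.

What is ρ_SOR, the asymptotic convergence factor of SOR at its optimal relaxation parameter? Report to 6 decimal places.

[ρ_J] n=11: ρ(B_J) = cos(π/(n+1)) = cos(π/12) = 0.965926.
√(1−ρ_J²) simplifies to sin(π/12) = 0.2588190.
So ω* = 2/1.2588190 = 1.588791 (Young).
At ω = 1.588791 every |λ(B_ω)| = ω−1, so ρ_SOR = 0.588791.

ρ_SOR = 0.588791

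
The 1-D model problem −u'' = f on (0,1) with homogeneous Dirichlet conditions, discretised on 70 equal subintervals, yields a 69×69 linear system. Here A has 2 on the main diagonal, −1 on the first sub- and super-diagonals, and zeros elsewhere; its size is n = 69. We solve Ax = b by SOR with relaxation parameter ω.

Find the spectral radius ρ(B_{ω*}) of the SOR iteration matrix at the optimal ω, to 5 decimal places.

ρ_J = max_k |cos(kπ/70)| = cos(π/70) = 0.99899
root = sin(π/70) = 0.044865  (since 1−cos² = sin²).
So ω* = 2/1.044865 = 1.91412 (Young).
Hence ρ(B_{ω*}) = 1.91412 − 1 = 0.91412.

ρ_SOR = 0.91412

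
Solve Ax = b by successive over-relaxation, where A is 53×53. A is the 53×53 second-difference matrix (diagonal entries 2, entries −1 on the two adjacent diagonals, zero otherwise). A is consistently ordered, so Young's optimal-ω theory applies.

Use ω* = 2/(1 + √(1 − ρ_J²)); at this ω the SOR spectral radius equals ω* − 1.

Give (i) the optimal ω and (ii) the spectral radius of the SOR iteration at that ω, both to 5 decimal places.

ρ_J = max_k |cos(kπ/54)| = cos(π/54) = 0.99831
√(1 − cos²(π/54)) = sin(π/54) ≈ 0.058145.
So ω* = 2/1.058145 = 1.89010 (Young).
ρ_SOR = ω* − 1 ≈ 0.89010.

ω* = 1.89010, ρ_SOR = 0.89010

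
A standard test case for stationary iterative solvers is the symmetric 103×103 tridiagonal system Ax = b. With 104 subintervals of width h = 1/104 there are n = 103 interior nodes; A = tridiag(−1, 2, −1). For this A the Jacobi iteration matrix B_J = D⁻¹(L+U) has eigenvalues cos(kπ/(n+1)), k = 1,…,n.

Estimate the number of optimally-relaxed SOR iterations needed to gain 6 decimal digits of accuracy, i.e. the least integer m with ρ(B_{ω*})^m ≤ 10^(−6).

ρ_J = max_k |cos(kπ/104)| = cos(π/104) = 0.9995438
√(1 − cos²(π/104)) = sin(π/104) ≈ 0.0302030.
So ω* = 2/1.0302030 = 1.9413650 (Young).
ρ_SOR = ω* − 1 = 1.9413650 − 1 = 0.9413650.
For 6 digits: m = 6·ln10 / (−ln 0.9413650) = 13.8155/0.0604243 = 228.641; round up → m = 229.

m = 229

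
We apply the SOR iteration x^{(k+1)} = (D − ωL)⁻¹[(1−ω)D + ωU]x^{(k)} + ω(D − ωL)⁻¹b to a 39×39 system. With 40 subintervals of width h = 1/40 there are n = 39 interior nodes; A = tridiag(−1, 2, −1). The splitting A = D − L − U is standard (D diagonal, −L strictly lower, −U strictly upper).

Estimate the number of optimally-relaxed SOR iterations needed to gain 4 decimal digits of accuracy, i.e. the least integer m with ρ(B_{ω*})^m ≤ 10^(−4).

n=39: λ(B_J) = 1 − λ(A)/2 = cos(kπ/40); k=1 gives ρ_J = 0.9969173.
√(1 − cos²(π/40)) = sin(π/40) ≈ 0.0784591.
Then 2/(1+√(1−ρ_J²)) = 2/(1+0.0784591); ω* = 2/1.0784591 = 1.8544978.
and ρ(B_{ω*}) = 1.8544978 − 1 = 0.8544978.
m ≥ 4·ln10 / (−ln 0.8544978) = 58.575; smallest integer m = 59.

m = 59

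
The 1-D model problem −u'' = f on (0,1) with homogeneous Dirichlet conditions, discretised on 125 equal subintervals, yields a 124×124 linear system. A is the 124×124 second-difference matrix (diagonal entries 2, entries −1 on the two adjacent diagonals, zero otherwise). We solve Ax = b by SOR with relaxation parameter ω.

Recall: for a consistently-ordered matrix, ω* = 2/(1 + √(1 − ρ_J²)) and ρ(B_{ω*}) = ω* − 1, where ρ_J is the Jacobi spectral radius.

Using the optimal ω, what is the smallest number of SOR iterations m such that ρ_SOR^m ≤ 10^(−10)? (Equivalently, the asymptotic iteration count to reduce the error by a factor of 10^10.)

B_J for the 124×124 system has eigenvalues cos(kπ/125); ρ_J = cos(π/125) = 0.9996842.
√(1 − cos²(π/125)) = sin(π/125) ≈ 0.0251301.
[ω*] 2 ÷ (1 + 0.0251301) = 2 ÷ 1.0251301 = 1.9509719.
Hence ρ(B_{ω*}) = 1.9509719 − 1 = 0.9509719.
ρ_SOR^m ≤ 10^(−10) ⇔ m ≥ 10·ln10/(−ln 0.9509719) = 23.0259/0.0502708 = 458.037; m = ⌈458.037⌉ = 459.

m = 459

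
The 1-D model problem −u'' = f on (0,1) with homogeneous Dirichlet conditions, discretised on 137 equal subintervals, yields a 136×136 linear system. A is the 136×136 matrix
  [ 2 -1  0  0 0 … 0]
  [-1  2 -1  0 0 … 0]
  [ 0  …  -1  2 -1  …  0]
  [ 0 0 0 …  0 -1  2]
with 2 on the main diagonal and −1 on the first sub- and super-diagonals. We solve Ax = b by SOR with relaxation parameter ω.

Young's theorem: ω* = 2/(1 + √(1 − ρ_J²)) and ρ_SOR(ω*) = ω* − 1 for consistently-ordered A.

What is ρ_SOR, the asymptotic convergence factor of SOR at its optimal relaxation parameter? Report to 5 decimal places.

[ρ_J] n=136: ρ(B_J) = cos(π/(n+1)) = cos(π/137) = 0.99974.
root = sin(π/137) = 0.022929  (since 1−cos² = sin²).
ω* = 2 / (1 + 0.022929) = 2 / 1.022929 ≈ 1.95517.
ρ_SOR = ω* − 1 ≈ 0.95517.

ρ_SOR = 0.95517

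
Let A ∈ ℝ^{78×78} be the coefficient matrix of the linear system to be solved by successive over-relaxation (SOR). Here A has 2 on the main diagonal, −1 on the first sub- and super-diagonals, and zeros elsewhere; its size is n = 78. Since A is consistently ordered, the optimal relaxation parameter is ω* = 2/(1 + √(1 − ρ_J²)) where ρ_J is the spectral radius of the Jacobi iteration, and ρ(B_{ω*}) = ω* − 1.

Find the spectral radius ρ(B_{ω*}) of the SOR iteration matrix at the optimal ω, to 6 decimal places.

ρ_J = max_k |cos(kπ/79)| = cos(π/79) = 0.999209
√(1−ρ_J²) = |sin(π/79)| = 0.0397565
ω* = 2/(1 + 0.0397565) = 2/1.0397565 = 1.923527.
Hence ρ(B_{ω*}) = 1.923527 − 1 = 0.923527.

ρ_SOR = 0.923527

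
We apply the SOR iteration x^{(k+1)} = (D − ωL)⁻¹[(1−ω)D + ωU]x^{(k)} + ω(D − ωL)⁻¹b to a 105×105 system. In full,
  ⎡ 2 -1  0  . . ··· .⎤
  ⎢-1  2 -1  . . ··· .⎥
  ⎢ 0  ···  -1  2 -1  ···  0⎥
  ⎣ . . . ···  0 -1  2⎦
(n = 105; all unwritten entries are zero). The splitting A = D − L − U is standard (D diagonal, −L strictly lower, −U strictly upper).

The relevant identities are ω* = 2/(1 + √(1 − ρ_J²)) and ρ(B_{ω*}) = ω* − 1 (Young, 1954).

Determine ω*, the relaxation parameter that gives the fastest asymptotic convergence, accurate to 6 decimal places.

n=105: λ(B_J) = 1 − λ(A)/2 = cos(kπ/106); k=1 gives ρ_J = 0.999561.
√(1−ρ_J²) = |sin(π/106)| = 0.0296333
Young: ω* = 2/(1+√(1−ρ_J²)) = 2/(1+0.0296333) = 2/1.0296333 = 1.942439.
Hence ρ(B_{ω*}) = 1.942439 − 1 = 0.942439.

ω* = 1.942439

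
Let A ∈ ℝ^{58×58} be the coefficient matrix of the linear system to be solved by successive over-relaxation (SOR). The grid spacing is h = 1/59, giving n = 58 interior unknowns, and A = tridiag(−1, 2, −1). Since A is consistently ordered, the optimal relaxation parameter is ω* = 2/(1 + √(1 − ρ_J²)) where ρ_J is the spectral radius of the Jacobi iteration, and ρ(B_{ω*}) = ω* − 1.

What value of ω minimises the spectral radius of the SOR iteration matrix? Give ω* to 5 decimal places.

ω* = 1.89893

B_J for the 58×58 system has eigenvalues cos(kπ/59); ρ_J = cos(π/59) = 0.99858.
root = sin(π/59) = 0.053222  (since 1−cos² = sin²).
[ω*] 2 ÷ (1 + 0.053222) = 2 ÷ 1.053222 = 1.89893.
ρ(B_{ω*}) = ω*−1 = 0.89893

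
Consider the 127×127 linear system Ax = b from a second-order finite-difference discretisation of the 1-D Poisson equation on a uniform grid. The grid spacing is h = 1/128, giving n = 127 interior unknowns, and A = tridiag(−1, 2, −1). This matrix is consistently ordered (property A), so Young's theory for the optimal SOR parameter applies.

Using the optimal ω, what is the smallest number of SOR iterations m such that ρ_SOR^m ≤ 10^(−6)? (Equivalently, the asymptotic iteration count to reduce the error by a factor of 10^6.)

½·tridiag(1,0,1) at n=127: λ_k = cos(kπ/128); max |λ| at k=1 ⇒ ρ_J = cos(π/128) ≈ 0.9996988.
√(1−ρ_J²) = |sin(π/128)| = 0.0245412
So ω* = 2/1.0245412 = 1.9520933 (Young).
and ρ(B_{ω*}) = 1.9520933 − 1 = 0.9520933.
(0.9520933)^m ≤ 10^{−6}  ⇒  m·ln(0.9520933) ≤ −6·ln10  ⇒  m ≥ 281.419  ⇒  m = 282

m = 282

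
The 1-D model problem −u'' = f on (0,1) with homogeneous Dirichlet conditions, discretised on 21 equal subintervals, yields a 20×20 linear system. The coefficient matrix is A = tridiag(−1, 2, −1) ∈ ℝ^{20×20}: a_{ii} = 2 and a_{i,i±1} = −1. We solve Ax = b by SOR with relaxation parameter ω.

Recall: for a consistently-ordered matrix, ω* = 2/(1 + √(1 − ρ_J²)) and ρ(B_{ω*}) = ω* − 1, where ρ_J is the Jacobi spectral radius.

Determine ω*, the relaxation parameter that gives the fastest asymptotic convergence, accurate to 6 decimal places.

ω* = 1.740580

ρ_J = max_k |cos(kπ/21)| = cos(π/21) = 0.988831
1 − cos²(π/21) = sin²(π/21) ⇒ √(1−ρ_J²) = sin(π/21) = 0.1490423.
[ω*] 2 ÷ (1 + 0.1490423) = 2 ÷ 1.1490423 = 1.740580.
ρ_SOR = ω* − 1 ≈ 0.740580.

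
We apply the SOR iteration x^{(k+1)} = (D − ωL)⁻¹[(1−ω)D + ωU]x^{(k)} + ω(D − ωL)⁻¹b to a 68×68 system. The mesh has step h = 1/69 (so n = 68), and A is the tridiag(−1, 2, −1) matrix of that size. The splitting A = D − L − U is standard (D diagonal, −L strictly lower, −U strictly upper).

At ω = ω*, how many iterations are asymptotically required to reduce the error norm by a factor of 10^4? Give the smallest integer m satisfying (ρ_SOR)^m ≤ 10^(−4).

With n=68, ρ(Jacobi) = cos(π/69) = 0.9989637.
√(1−ρ_J²) = |sin(π/69)| = 0.0455146
[ω*] 2 ÷ (1 + 0.0455146) = 2 ÷ 1.0455146 = 1.9129336.
and ρ(B_{ω*}) = 1.9129336 − 1 = 0.9129336.
ρ_SOR^m ≤ 10^(−4) ⇔ m ≥ 4·ln10/(−ln 0.9129336) = 9.21034/0.0910921 = 101.110; m = ⌈101.110⌉ = 102.

m = 102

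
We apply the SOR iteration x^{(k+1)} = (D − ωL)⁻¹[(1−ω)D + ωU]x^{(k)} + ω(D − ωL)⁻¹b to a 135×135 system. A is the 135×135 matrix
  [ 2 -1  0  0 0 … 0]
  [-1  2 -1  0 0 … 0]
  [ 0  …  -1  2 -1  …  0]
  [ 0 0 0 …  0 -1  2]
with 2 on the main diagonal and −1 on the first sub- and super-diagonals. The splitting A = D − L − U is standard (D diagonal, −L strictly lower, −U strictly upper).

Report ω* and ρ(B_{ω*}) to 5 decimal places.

½·tridiag(1,0,1) at n=135: λ_k = cos(kπ/136); max |λ| at k=1 ⇒ ρ_J = cos(π/136) ≈ 0.99973.
√(1 − cos²(π/136)) = sin(π/136) ≈ 0.023098.
So ω* = 2/1.023098 = 1.95485 (Young).
and ρ(B_{ω*}) = 1.95485 − 1 = 0.95485.

ω* = 1.95485, ρ_SOR = 0.95485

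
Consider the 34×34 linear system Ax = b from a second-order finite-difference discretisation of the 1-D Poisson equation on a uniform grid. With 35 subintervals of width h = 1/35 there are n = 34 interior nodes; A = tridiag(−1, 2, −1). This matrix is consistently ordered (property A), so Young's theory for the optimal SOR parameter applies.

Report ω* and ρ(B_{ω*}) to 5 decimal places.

ω* = 1.83547, ρ_SOR = 0.83547

B_J for the 34×34 system has eigenvalues cos(kπ/35); ρ_J = cos(π/35) = 0.99597.
1 − cos²(π/35) = sin²(π/35) ⇒ √(1−ρ_J²) = sin(π/35) = 0.089639.
ω* = 2/(1 + 0.089639) = 2/1.089639 = 1.83547.
ρ_SOR = ω* − 1 ≈ 0.83547.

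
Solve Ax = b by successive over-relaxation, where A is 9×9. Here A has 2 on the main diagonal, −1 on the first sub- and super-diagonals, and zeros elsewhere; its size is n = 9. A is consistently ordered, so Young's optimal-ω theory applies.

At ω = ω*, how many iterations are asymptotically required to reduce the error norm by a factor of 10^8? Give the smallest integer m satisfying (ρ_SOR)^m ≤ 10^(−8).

m = 29

[ρ_J] n=9: ρ(B_J) = cos(π/(n+1)) = cos(π/10) = 0.9510565.
√(1 − cos²(π/10)) = sin(π/10) ≈ 0.3090170.
[ω*] 2 ÷ (1 + 0.3090170) = 2 ÷ 1.3090170 = 1.5278640.
[ρ_SOR] ω* − 1 = 0.5278640.
8·ln10 = 18.4207; −ln(0.5278640) = 0.638917; m = ⌈18.4207/0.638917⌉ = ⌈28.831⌉ = 29.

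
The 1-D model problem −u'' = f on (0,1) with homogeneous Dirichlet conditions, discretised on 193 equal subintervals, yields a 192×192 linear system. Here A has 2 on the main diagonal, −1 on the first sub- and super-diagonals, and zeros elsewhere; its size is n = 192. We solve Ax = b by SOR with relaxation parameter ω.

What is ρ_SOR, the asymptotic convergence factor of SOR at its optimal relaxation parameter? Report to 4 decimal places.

B_J for the 192×192 system has eigenvalues cos(kπ/193); ρ_J = cos(π/193) = 0.9999.
1 − cos²(π/193) = sin²(π/193) ⇒ √(1−ρ_J²) = sin(π/193) = 0.01628.
ω* = 2/(1+0.01628) = 1.9680
[ρ_SOR] ω* − 1 = 0.9680.

ρ_SOR = 0.9680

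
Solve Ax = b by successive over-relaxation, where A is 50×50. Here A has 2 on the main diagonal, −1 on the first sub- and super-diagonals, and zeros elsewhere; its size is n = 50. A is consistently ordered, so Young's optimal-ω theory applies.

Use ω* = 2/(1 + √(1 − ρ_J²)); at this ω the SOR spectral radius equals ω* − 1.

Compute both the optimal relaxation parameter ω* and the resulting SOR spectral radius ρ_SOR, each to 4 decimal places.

ω* = 1.8840, ρ_SOR = 0.8840

ρ_J = max_k |cos(kπ/51)| = cos(π/51) = 0.9981
√(1 − cos²(π/51)) = sin(π/51) ≈ 0.06156.
Then 2/(1+√(1−ρ_J²)) = 2/(1+0.06156); ω* = 2/1.06156 = 1.8840.
At ω = 1.8840 every |λ(B_ω)| = ω−1, so ρ_SOR = 0.8840.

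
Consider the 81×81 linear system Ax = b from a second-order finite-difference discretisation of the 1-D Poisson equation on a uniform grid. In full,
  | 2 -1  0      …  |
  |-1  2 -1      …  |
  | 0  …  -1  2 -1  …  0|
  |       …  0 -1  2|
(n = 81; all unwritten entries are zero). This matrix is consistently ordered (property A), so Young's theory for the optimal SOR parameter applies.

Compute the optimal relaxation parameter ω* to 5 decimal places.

B_J for the 81×81 system has eigenvalues cos(kπ/82); ρ_J = cos(π/82) = 0.99927.
root = sin(π/82) = 0.038303  (since 1−cos² = sin²).
ω* = 2 / (1 + 0.038303) = 2 / 1.038303 ≈ 1.92622.
At ω = 1.92622 every |λ(B_ω)| = ω−1, so ρ_SOR = 0.92622.

ω* = 1.92622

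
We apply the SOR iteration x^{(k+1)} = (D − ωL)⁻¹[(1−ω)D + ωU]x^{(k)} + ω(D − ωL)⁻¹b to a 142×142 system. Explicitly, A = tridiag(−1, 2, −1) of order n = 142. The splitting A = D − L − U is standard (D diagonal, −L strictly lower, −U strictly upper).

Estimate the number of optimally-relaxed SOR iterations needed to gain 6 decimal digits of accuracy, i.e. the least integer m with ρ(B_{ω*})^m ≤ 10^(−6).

B_J for the 142×142 system has eigenvalues cos(kπ/143); ρ_J = cos(π/143) = 0.9997587.
√(1−ρ_J²) = |sin(π/143)| = 0.0219674
ω* = 2/(1 + 0.0219674) = 2/1.0219674 = 1.9570096.
[ρ_SOR] ω* − 1 = 0.9570096.
m ≥ 6·ln10 / (−ln 0.9570096) = 314.404; smallest integer m = 315.

m = 315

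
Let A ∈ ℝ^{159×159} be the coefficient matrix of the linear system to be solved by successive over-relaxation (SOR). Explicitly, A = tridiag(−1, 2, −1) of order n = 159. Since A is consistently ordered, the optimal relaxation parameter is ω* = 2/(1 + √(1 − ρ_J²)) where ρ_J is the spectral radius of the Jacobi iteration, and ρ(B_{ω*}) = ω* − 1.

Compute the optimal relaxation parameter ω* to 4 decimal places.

B_J for the 159×159 system has eigenvalues cos(kπ/160); ρ_J = cos(π/160) = 0.9998.
√(1−ρ_J²) simplifies to sin(π/160) = 0.01963.
ω* = 2/(1+0.01963) = 1.9615
and ρ(B_{ω*}) = 1.9615 − 1 = 0.9615.

ω* = 1.9615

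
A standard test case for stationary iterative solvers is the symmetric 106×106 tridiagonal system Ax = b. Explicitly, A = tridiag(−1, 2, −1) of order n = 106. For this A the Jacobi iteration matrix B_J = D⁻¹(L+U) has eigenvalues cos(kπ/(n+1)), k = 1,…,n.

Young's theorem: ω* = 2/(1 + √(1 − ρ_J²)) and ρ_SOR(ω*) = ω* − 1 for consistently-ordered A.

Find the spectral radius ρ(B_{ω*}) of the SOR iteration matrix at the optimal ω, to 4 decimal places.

½·tridiag(1,0,1) at n=106: λ_k = cos(kπ/107); max |λ| at k=1 ⇒ ρ_J = cos(π/107) ≈ 0.9996.
√(1−ρ_J²) = |sin(π/107)| = 0.02936
ω* = 2/(1+0.02936) = 1.9430
and ρ(B_{ω*}) = 1.9430 − 1 = 0.9430.

ρ_SOR = 0.9430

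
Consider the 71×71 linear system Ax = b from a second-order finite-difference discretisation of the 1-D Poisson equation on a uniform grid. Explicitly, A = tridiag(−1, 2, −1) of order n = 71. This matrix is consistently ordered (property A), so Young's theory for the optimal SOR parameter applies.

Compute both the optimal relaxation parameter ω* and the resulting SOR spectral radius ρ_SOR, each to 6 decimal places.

ω* = 1.916407, ρ_SOR = 0.916407

½·tridiag(1,0,1) at n=71: λ_k = cos(kπ/72); max |λ| at k=1 ⇒ ρ_J = cos(π/72) ≈ 0.999048.
√(1 − cos²(π/72)) = sin(π/72) ≈ 0.0436194.
So ω* = 2/1.0436194 = 1.916407 (Young).
Hence ρ(B_{ω*}) = 1.916407 − 1 = 0.916407.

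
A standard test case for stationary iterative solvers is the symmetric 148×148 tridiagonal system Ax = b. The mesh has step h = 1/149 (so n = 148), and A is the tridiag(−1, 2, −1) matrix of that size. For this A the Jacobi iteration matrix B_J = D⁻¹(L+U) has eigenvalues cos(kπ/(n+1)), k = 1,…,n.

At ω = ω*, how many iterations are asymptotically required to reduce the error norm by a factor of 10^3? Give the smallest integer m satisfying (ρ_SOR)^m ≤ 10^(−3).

B_J for the 148×148 system has eigenvalues cos(kπ/149); ρ_J = cos(π/149) = 0.9997777.
root = sin(π/149) = 0.0210830  (since 1−cos² = sin²).
ω* = 2 / (1 + 0.0210830) = 2 / 1.0210830 ≈ 1.9587046.
and ρ(B_{ω*}) = 1.9587046 − 1 = 0.9587046.
(0.9587046)^m ≤ 10^{−3}  ⇒  m·ln(0.9587046) ≤ −3·ln10  ⇒  m ≥ 163.799  ⇒  m = 164

m = 164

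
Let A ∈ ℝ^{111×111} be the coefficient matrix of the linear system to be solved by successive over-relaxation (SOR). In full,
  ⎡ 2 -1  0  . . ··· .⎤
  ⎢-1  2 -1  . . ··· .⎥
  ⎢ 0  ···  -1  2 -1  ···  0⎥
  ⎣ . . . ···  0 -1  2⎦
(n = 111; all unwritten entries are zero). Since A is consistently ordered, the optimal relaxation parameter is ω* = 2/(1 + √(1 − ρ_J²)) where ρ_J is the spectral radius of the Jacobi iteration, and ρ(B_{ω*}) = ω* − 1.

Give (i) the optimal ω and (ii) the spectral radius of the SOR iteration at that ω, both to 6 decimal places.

ω* = 1.945438, ρ_SOR = 0.945438

[ρ_J] n=111: ρ(B_J) = cos(π/(n+1)) = cos(π/112) = 0.999607.
√(1 − cos²(π/112)) = sin(π/112) ≈ 0.0280463.
Then 2/(1+√(1−ρ_J²)) = 2/(1+0.0280463); ω* = 2/1.0280463 = 1.945438.
At ω = 1.945438 every |λ(B_ω)| = ω−1, so ρ_SOR = 0.945438.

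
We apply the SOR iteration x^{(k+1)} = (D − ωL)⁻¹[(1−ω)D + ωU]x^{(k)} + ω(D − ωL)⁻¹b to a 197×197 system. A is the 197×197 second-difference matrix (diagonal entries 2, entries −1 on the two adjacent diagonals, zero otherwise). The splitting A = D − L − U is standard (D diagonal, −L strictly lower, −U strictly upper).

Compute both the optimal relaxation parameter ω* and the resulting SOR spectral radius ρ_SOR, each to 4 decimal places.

n=197: λ(B_J) = 1 − λ(A)/2 = cos(kπ/198); k=1 gives ρ_J = 0.9999.
√(1−ρ_J²) = |sin(π/198)| = 0.01587
ω* = 2 / (1 + 0.01587) = 2 / 1.01587 ≈ 1.9688.
ρ_SOR = ω* − 1 = 1.9688 − 1 = 0.9688.

ω* = 1.9688, ρ_SOR = 0.9688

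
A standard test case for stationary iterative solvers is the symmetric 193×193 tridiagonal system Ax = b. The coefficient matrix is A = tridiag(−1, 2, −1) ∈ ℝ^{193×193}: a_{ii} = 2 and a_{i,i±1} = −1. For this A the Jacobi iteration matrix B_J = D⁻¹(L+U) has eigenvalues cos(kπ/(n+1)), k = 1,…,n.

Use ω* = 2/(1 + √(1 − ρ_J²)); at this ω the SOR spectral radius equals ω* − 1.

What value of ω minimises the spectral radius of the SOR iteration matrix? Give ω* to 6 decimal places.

ω* = 1.968130

ρ_J = max_k |cos(kπ/194)| = cos(π/194) = 0.999869
1 − cos²(π/194) = sin²(π/194) ⇒ √(1−ρ_J²) = sin(π/194) = 0.0161931.
So ω* = 2/1.0161931 = 1.968130 (Young).
ρ(B_{ω*}) = ω*−1 = 0.968130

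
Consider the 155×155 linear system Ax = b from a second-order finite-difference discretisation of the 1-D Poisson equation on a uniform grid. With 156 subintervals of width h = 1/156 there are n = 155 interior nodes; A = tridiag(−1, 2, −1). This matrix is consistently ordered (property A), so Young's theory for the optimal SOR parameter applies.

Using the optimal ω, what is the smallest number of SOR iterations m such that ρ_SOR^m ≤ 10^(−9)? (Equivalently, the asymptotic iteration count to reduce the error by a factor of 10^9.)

[ρ_J] n=155: ρ(B_J) = cos(π/(n+1)) = cos(π/156) = 0.9997972.
root = sin(π/156) = 0.0201371  (since 1−cos² = sin²).
So ω* = 2/1.0201371 = 1.9605208 (Young).
ρ_SOR = ω* − 1 ≈ 0.9605208.
(0.9605208)^m ≤ 10^{−9}  ⇒  m·ln(0.9605208) ≤ −9·ln10  ⇒  m ≥ 514.486  ⇒  m = 515

m = 515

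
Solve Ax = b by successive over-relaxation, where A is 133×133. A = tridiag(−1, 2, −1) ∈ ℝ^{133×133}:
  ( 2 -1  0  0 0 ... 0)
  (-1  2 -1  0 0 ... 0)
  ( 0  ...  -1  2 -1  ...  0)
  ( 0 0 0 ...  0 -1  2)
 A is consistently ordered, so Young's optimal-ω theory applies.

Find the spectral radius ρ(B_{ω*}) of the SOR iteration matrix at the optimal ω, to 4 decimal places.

ρ_SOR = 0.9542

n=133: λ(B_J) = 1 − λ(A)/2 = cos(kπ/134); k=1 gives ρ_J = 0.9997.
√(1 − cos²(π/134)) = sin(π/134) ≈ 0.02344.
ω* = 2/(1 + 0.02344) = 2/1.02344 = 1.9542.
[ρ_SOR] ω* − 1 = 0.9542.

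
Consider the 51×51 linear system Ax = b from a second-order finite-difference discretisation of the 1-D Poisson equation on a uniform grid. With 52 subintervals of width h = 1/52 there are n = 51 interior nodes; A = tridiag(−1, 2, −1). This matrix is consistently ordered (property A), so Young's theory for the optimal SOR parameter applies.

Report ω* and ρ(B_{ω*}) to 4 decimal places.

[ρ_J] n=51: ρ(B_J) = cos(π/(n+1)) = cos(π/52) = 0.9982.
√(1−ρ_J²) simplifies to sin(π/52) = 0.06038.
Then 2/(1+√(1−ρ_J²)) = 2/(1+0.06038); ω* = 2/1.06038 = 1.8861.
[ρ_SOR] ω* − 1 = 0.8861.

ω* = 1.8861, ρ_SOR = 0.8861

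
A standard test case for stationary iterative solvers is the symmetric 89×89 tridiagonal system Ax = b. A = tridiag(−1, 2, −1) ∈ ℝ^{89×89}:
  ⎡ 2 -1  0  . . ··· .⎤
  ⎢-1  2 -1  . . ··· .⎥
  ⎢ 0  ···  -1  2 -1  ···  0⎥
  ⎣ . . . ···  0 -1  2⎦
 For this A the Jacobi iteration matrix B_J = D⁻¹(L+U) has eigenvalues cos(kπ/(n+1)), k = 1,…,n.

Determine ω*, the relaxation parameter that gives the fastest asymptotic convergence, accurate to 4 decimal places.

ω* = 1.9326

With n=89, ρ(Jacobi) = cos(π/90) = 0.9994.
1 − cos²(π/90) = sin²(π/90) ⇒ √(1−ρ_J²) = sin(π/90) = 0.03490.
ω* = 2/(1+0.03490) = 1.9326
[ρ_SOR] ω* − 1 = 0.9326.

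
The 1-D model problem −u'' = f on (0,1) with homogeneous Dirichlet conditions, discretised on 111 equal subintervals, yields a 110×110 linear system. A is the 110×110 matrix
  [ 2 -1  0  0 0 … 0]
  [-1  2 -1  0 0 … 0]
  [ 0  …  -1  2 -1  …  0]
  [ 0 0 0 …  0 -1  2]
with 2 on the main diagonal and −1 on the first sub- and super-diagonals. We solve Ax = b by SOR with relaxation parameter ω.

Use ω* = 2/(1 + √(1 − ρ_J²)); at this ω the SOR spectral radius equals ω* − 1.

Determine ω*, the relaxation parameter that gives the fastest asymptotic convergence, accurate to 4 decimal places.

ρ_J = max_k |cos(kπ/111)| = cos(π/111) = 0.9996
1 − cos²(π/111) = sin²(π/111) ⇒ √(1−ρ_J²) = sin(π/111) = 0.02830.
ω* = 2 / (1 + 0.02830) = 2 / 1.02830 ≈ 1.9450.
Hence ρ(B_{ω*}) = 1.9450 − 1 = 0.9450.

ω* = 1.9450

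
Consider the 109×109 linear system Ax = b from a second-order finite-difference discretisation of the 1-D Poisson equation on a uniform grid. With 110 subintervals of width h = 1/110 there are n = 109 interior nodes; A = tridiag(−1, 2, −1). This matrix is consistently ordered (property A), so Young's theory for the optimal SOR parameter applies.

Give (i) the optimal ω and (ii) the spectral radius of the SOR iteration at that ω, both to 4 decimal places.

n=109: λ(B_J) = 1 − λ(A)/2 = cos(kπ/110); k=1 gives ρ_J = 0.9996.
1 − cos²(π/110) = sin²(π/110) ⇒ √(1−ρ_J²) = sin(π/110) = 0.02856.
Then 2/(1+√(1−ρ_J²)) = 2/(1+0.02856); ω* = 2/1.02856 = 1.9445.
ρ(B_{ω*}) = ω*−1 = 0.9445

ω* = 1.9445, ρ_SOR = 0.9445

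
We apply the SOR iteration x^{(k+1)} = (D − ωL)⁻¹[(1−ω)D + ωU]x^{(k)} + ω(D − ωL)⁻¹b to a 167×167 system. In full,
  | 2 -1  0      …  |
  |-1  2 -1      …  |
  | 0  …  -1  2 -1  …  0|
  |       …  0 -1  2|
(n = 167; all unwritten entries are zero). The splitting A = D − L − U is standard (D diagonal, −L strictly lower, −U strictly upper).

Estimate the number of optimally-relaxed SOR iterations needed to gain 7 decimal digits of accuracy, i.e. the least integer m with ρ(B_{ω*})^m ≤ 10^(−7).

m = 431

[ρ_J] n=167: ρ(B_J) = cos(π/(n+1)) = cos(π/168) = 0.9998252.
1 − cos²(π/168) = sin²(π/168) ⇒ √(1−ρ_J²) = sin(π/168) = 0.0186989.
Then 2/(1+√(1−ρ_J²)) = 2/(1+0.0186989); ω* = 2/1.0186989 = 1.9632887.
[ρ_SOR] ω* − 1 = 0.9632887.
7·ln10 = 16.1181; −ln(0.9632887) = 0.0374021; m = ⌈16.1181/0.0374021⌉ = ⌈430.941⌉ = 431.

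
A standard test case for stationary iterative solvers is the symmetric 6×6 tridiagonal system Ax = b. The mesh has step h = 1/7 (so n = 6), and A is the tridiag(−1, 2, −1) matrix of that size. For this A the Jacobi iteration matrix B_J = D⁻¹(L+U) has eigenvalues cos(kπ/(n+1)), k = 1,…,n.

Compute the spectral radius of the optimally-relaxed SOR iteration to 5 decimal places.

[ρ_J] n=6: ρ(B_J) = cos(π/(n+1)) = cos(π/7) = 0.90097.
√(1−ρ_J²) = |sin(π/7)| = 0.433884
Young: ω* = 2/(1+√(1−ρ_J²)) = 2/(1+0.433884) = 2/1.433884 = 1.39481.
Hence ρ(B_{ω*}) = 1.39481 − 1 = 0.39481.

ρ_SOR = 0.39481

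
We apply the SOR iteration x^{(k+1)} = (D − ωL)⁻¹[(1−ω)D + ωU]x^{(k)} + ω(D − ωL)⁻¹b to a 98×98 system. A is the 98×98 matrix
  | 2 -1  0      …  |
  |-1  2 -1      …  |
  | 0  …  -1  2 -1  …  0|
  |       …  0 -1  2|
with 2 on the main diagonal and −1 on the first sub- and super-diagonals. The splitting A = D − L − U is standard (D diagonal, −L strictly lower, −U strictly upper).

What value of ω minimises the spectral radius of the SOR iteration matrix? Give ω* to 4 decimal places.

ω* = 1.9385

n=98: λ(B_J) = 1 − λ(A)/2 = cos(kπ/99); k=1 gives ρ_J = 0.9995.
√(1−ρ_J²) simplifies to sin(π/99) = 0.03173.
ω* = 2/(1+0.03173) = 1.9385
ρ(B_{ω*}) = ω*−1 = 0.9385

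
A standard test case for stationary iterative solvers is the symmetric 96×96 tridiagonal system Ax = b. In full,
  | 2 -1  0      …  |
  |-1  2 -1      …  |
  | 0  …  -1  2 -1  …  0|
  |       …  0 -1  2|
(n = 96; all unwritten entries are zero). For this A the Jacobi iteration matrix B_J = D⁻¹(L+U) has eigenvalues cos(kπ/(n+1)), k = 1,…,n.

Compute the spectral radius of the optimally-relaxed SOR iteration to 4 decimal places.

B_J for the 96×96 system has eigenvalues cos(kπ/97); ρ_J = cos(π/97) = 0.9995.
√(1−ρ_J²) simplifies to sin(π/97) = 0.03238.
ω* = 2/(1 + 0.03238) = 2/1.03238 = 1.9373.
and ρ(B_{ω*}) = 1.9373 − 1 = 0.9373.

ρ_SOR = 0.9373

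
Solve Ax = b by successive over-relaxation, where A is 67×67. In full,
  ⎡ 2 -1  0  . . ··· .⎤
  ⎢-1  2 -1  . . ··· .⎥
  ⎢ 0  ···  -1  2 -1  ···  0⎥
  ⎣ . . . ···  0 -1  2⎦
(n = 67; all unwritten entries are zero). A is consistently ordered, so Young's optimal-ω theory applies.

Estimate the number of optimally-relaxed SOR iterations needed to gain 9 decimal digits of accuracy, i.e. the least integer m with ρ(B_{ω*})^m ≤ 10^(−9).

m = 225

[ρ_J] n=67: ρ(B_J) = cos(π/(n+1)) = cos(π/68) = 0.9989330.
√(1−ρ_J²) simplifies to sin(π/68) = 0.0461835.
Then 2/(1+√(1−ρ_J²)) = 2/(1+0.0461835); ω* = 2/1.0461835 = 1.9117105.
[ρ_SOR] ω* − 1 = 0.9117105.
(0.9117105)^m ≤ 10^{−9}  ⇒  m·ln(0.9117105) ≤ −9·ln10  ⇒  m ≥ 224.199  ⇒  m = 225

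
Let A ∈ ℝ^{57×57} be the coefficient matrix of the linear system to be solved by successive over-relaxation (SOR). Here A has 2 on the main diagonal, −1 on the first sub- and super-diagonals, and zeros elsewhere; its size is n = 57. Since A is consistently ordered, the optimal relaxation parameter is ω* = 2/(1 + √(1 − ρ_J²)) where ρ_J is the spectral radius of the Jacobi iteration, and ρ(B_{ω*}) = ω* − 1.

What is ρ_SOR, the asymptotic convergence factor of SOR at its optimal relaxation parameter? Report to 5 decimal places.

ρ_SOR = 0.89728

With n=57, ρ(Jacobi) = cos(π/58) = 0.99853.
root = sin(π/58) = 0.054139  (since 1−cos² = sin²).
Young: ω* = 2/(1+√(1−ρ_J²)) = 2/(1+0.054139) = 2/1.054139 = 1.89728.
ρ(B_{ω*}) = ω*−1 = 0.89728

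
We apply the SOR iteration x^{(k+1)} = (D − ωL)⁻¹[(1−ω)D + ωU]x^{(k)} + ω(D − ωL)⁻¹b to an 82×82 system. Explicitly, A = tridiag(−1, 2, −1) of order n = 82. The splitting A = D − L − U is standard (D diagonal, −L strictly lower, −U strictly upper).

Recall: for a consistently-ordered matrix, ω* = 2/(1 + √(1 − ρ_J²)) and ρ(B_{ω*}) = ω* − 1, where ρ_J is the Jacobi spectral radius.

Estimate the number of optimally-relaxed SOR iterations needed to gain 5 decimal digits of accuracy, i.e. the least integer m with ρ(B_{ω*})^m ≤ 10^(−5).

m = 153

With n=82, ρ(Jacobi) = cos(π/83) = 0.9992838.
√(1−ρ_J²) simplifies to sin(π/83) = 0.0378415.
So ω* = 2/1.0378415 = 1.9270765 (Young).
ρ(B_{ω*}) = ω*−1 = 0.9270765
ρ_SOR^m ≤ 10^(−5) ⇔ m ≥ 5·ln10/(−ln 0.9270765) = 11.5129/0.0757192 = 152.047; m = ⌈152.047⌉ = 153.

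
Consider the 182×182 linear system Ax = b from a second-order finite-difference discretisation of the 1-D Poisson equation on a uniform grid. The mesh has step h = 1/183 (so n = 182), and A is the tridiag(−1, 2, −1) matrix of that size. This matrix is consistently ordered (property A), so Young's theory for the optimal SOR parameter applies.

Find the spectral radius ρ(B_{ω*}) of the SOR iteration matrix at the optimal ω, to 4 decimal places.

ρ_SOR = 0.9662

ρ_J = max_k |cos(kπ/183)| = cos(π/183) = 0.9999
1 − cos²(π/183) = sin²(π/183) ⇒ √(1−ρ_J²) = sin(π/183) = 0.01717.
Then 2/(1+√(1−ρ_J²)) = 2/(1+0.01717); ω* = 2/1.01717 = 1.9662.
ρ(B_{ω*}) = ω*−1 = 0.9662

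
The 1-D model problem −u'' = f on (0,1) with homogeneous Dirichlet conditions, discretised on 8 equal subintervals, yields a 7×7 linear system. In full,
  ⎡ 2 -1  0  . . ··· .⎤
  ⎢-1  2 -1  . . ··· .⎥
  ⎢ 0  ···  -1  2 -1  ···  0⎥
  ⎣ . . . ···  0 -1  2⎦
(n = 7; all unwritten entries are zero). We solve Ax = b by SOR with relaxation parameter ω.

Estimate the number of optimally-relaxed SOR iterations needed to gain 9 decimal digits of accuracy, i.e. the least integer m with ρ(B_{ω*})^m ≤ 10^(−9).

m = 26

½·tridiag(1,0,1) at n=7: λ_k = cos(kπ/8); max |λ| at k=1 ⇒ ρ_J = cos(π/8) ≈ 0.9238795.
√(1−ρ_J²) simplifies to sin(π/8) = 0.3826834.
So ω* = 2/1.3826834 = 1.4464627 (Young).
ρ_SOR = ω* − 1 = 1.4464627 − 1 = 0.4464627.
m ≥ 9·ln10 / (−ln 0.4464627) = 25.699; smallest integer m = 26.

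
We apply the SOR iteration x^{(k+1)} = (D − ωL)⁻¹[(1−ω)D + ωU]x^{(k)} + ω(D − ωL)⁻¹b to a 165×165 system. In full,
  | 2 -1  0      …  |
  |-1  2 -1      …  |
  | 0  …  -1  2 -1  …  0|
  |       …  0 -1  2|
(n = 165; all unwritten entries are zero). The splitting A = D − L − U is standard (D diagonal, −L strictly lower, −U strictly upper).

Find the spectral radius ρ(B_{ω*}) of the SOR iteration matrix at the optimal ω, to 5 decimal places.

ρ_SOR = 0.96285

spectrum of D⁻¹(L+U) = {cos(kπ/166) : 1≤k≤165}; ρ_J = cos(π/166) = 0.99982.
√(1−ρ_J²) = |sin(π/166)| = 0.018924
ω* = 2/(1+0.018924) = 1.96285
[ρ_SOR] ω* − 1 = 0.96285.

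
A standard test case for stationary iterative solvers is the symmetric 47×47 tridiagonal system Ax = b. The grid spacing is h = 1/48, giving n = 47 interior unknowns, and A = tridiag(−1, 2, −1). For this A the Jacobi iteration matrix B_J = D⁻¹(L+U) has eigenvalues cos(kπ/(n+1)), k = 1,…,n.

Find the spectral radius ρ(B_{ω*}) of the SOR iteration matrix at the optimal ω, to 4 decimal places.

ρ_SOR = 0.8772

[ρ_J] n=47: ρ(B_J) = cos(π/(n+1)) = cos(π/48) = 0.9979.
√(1−ρ_J²) simplifies to sin(π/48) = 0.06540.
Young: ω* = 2/(1+√(1−ρ_J²)) = 2/(1+0.06540) = 2/1.06540 = 1.8772.
ρ_SOR = ω* − 1 = 1.8772 − 1 = 0.8772.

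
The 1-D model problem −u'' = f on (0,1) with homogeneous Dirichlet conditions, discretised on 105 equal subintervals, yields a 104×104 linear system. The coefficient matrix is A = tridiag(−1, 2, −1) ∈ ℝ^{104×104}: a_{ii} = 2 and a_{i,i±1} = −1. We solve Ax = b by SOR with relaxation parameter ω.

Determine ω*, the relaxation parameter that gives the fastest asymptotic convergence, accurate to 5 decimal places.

½·tridiag(1,0,1) at n=104: λ_k = cos(kπ/105); max |λ| at k=1 ⇒ ρ_J = cos(π/105) ≈ 0.99955.
√(1−ρ_J²) simplifies to sin(π/105) = 0.029915.
ω* = 2/(1+0.029915) = 1.94191
and ρ(B_{ω*}) = 1.94191 − 1 = 0.94191.

ω* = 1.94191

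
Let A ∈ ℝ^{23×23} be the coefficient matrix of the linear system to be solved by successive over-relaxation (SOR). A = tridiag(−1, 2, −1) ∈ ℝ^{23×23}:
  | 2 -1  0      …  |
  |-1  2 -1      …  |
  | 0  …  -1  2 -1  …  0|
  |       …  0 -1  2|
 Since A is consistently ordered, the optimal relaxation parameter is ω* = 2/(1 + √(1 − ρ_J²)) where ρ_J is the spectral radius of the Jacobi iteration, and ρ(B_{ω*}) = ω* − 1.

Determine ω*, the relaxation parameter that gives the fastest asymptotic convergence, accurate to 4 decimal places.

[ρ_J] n=23: ρ(B_J) = cos(π/(n+1)) = cos(π/24) = 0.9914.
1 − cos²(π/24) = sin²(π/24) ⇒ √(1−ρ_J²) = sin(π/24) = 0.13053.
ω* = 2/(1 + 0.13053) = 2/1.13053 = 1.7691.
ρ(B_{ω*}) = ω*−1 = 0.7691

ω* = 1.7691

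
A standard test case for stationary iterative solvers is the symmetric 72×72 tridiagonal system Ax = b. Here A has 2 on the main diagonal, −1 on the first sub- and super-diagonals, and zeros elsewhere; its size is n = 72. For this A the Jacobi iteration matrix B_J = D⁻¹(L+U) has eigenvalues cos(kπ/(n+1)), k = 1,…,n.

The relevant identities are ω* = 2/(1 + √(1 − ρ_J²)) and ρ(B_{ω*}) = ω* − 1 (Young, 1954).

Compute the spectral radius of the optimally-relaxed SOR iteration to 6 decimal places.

ρ_SOR = 0.917505

ρ_J = max_k |cos(kπ/73)| = cos(π/73) = 0.999074
√(1−ρ_J²) = |sin(π/73)| = 0.0430222
ω* = 2/(1 + 0.0430222) = 2/1.0430222 = 1.917505.
At ω = 1.917505 every |λ(B_ω)| = ω−1, so ρ_SOR = 0.917505.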